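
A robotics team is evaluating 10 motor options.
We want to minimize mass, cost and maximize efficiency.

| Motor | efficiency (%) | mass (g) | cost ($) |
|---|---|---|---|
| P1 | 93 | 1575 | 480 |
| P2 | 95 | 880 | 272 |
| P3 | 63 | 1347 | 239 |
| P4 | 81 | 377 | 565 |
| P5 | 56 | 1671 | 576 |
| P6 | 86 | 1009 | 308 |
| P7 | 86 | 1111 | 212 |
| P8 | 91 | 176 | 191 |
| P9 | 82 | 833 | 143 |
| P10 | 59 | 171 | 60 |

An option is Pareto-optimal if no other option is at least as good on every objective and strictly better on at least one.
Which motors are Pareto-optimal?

P1: dominated by P2 (efficiency 95≥93, mass 880≤1575, cost 272≤480).
P2: not dominated (best efficiency).
P3: dominated by P7 (efficiency 86≥63, mass 1111≤1347, cost 212≤239).
P4: dominated by P8 (efficiency 91≥81, mass 176≤377, cost 191≤565).
P5: dominated by P1 (efficiency 93≥56, mass 1575≤1671, cost 480≤576).
P6: dominated by P2 (efficiency 95≥86, mass 880≤1009, cost 272≤308).
P7: dominated by P8 (efficiency 91≥86, mass 176≤1111, cost 191≤212).
P8: not dominated.
P9: not dominated.
P10: not dominated (best mass).

P2, P8, P9, P10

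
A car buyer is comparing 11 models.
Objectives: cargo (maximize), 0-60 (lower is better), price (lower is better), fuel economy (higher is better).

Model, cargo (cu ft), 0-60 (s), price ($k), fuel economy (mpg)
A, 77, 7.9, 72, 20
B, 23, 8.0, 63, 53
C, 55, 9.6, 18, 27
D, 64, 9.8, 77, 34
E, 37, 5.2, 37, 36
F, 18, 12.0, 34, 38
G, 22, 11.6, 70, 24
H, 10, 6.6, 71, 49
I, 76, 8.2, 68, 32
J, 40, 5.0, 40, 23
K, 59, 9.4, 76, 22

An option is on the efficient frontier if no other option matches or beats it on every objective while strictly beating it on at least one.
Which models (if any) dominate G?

B, C, E, I

B: cargo 23≥22, 0-60 8.0≤11.6, price 63≤70, fuel economy 53≥24 — dominates G.
C: cargo 55≥22, 0-60 9.6≤11.6, price 18≤70, fuel economy 27≥24 — dominates G.
E: cargo 37≥22, 0-60 5.2≤11.6, price 37≤70, fuel economy 36≥24 — dominates G.
I: cargo 76≥22, 0-60 8.2≤11.6, price 68≤70, fuel economy 32≥24 — dominates G.
Others (A, D, F, H, J, K) are each worse than G on at least one objective.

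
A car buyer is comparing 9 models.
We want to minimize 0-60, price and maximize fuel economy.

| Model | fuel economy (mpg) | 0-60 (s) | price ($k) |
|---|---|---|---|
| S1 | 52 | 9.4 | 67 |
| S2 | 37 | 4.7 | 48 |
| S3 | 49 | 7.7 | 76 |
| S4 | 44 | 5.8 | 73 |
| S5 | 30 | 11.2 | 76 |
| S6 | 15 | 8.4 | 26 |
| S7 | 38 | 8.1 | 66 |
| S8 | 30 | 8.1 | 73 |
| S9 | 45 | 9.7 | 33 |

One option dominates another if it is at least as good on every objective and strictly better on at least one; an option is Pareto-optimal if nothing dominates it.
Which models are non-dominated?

S1, S2, S3, S4, S6, S7, S9

S1: not dominated (best fuel economy).
S2: not dominated (best 0-60).
S3: not dominated.
S4: not dominated.
S5: dominated by S1 (fuel economy 52≥30, 0-60 9.4≤11.2, price 67≤76).
S6: not dominated (best price).
S7: not dominated.
S8: dominated by S2 (fuel economy 37≥30, 0-60 4.7≤8.1, price 48≤73).
S9: not dominated.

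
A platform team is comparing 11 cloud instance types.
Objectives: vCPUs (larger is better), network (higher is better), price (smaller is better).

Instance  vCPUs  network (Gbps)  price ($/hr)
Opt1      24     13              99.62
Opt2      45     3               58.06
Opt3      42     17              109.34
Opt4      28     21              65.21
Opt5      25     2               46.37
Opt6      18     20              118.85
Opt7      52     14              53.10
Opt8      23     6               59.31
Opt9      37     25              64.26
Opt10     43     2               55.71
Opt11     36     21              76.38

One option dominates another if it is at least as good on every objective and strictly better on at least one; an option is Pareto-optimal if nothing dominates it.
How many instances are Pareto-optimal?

4

Opt1: dominated by Opt4 (vCPUs 28≥24, network 21≥13, price 65.21≤99.62).
Opt2: dominated by Opt7 (vCPUs 52≥45, network 14≥3, price 53.10≤58.06).
Opt3: not dominated.
Opt4: dominated by Opt9 (vCPUs 37≥28, network 25≥21, price 64.26≤65.21).
Opt5: not dominated (best price).
Opt6: dominated by Opt4 (vCPUs 28≥18, network 21≥20, price 65.21≤118.85).
Opt7: not dominated (best vCPUs).
Opt8: dominated by Opt7 (vCPUs 52≥23, network 14≥6, price 53.10≤59.31).
Opt9: not dominated (best network).
Opt10: dominated by Opt7 (vCPUs 52≥43, network 14≥2, price 53.10≤55.71).
Opt11: dominated by Opt9 (vCPUs 37≥36, network 25≥21, price 64.26≤76.38).
Pareto-optimal: Opt3, Opt5, Opt7, Opt9 → 4.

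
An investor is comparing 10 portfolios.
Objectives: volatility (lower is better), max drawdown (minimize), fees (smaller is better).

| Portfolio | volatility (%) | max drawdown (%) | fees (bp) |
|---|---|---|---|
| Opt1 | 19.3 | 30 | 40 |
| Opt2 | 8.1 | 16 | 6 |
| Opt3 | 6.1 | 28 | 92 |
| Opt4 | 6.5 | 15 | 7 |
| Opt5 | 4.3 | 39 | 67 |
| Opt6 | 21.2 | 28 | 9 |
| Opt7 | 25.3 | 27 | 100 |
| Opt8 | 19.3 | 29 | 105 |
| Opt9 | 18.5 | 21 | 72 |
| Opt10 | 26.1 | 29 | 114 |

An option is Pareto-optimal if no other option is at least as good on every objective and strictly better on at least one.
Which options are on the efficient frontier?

Opt2, Opt3, Opt4, Opt5

Opt1: dominated by Opt2 (volatility 8.1≤19.3, max drawdown 16≤30, fees 6≤40).
Opt2: not dominated (best fees).
Opt3: not dominated.
Opt4: not dominated (best max drawdown).
Opt5: not dominated (best volatility).
Opt6: dominated by Opt2 (volatility 8.1≤21.2, max drawdown 16≤28, fees 6≤9).
Opt7: dominated by Opt2 (volatility 8.1≤25.3, max drawdown 16≤27, fees 6≤100).
Opt8: dominated by Opt2 (volatility 8.1≤19.3, max drawdown 16≤29, fees 6≤105).
Opt9: dominated by Opt2 (volatility 8.1≤18.5, max drawdown 16≤21, fees 6≤72).
Opt10: dominated by Opt2 (volatility 8.1≤26.1, max drawdown 16≤29, fees 6≤114).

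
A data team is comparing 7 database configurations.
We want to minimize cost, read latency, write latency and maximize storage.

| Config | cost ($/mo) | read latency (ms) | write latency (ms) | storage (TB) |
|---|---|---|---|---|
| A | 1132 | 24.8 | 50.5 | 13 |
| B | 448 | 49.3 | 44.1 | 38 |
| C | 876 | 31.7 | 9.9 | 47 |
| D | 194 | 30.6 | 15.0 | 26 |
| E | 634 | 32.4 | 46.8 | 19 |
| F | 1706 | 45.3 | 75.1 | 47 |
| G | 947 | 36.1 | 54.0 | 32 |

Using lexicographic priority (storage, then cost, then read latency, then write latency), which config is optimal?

First maximize storage: best is 47, kept {C, F}.
Then minimize cost: best is 876, kept {C}.

C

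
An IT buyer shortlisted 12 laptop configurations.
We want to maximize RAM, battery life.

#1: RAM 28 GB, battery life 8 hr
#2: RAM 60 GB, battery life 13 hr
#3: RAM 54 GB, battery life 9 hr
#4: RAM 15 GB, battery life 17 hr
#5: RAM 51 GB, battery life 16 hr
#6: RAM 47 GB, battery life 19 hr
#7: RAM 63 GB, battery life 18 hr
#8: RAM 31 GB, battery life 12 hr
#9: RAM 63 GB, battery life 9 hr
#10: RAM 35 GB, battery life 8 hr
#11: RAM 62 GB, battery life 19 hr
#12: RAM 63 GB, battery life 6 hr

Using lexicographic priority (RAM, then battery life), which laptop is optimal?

#7

First maximize RAM: best is 63, kept {#7, #9, #12}.
Then maximize battery life: best is 18, kept {#7}.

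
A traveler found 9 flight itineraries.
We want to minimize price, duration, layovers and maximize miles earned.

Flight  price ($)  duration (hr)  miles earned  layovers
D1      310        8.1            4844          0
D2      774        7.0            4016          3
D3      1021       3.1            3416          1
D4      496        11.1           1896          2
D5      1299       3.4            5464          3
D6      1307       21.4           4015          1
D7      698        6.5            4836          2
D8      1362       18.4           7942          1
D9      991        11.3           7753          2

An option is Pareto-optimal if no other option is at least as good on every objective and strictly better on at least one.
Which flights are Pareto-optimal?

D1: not dominated (best price).
D2: dominated by D7 (price 698≤774, duration 6.5≤7.0, miles earned 4836≥4016, layovers 2≤3).
D3: not dominated (best duration).
D4: dominated by D1 (price 310≤496, duration 8.1≤11.1, miles earned 4844≥1896, layovers 0≤2).
D5: not dominated.
D6: dominated by D1 (price 310≤1307, duration 8.1≤21.4, miles earned 4844≥4015, layovers 0≤1).
D7: not dominated.
D8: not dominated (best miles earned).
D9: not dominated.

D1, D3, D5, D7, D8, D9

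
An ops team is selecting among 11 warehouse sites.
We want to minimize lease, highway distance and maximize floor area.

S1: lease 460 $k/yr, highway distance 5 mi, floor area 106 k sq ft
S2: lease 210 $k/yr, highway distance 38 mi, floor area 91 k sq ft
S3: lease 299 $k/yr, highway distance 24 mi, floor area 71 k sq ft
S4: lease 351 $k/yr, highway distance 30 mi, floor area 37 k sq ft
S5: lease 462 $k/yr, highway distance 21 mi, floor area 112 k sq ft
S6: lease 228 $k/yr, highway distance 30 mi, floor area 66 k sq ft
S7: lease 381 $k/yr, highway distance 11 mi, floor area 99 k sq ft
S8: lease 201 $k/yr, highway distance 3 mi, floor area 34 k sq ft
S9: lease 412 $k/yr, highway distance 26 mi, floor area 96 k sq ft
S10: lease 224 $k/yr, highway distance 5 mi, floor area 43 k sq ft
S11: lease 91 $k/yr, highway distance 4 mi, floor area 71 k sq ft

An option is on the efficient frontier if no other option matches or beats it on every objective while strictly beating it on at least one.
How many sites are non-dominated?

S1: not dominated.
S2: not dominated.
S3: dominated by S11 (lease 91≤299, highway distance 4≤24, floor area 71≥71).
S4: dominated by S3 (lease 299≤351, highway distance 24≤30, floor area 71≥37).
S5: not dominated (best floor area).
S6: dominated by S11 (lease 91≤228, highway distance 4≤30, floor area 71≥66).
S7: not dominated.
S8: not dominated (best highway distance).
S9: dominated by S7 (lease 381≤412, highway distance 11≤26, floor area 99≥96).
S10: dominated by S11 (lease 91≤224, highway distance 4≤5, floor area 71≥43).
S11: not dominated (best lease).
Pareto-optimal: S1, S2, S5, S7, S8, S11 → 6.

6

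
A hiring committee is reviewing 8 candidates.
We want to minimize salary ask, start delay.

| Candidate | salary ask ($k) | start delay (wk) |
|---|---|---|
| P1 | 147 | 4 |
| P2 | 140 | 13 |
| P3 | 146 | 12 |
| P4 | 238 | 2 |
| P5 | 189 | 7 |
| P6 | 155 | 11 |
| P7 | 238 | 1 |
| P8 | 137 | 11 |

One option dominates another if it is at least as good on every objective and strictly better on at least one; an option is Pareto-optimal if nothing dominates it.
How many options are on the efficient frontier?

3

P1: not dominated.
P2: dominated by P8 (salary ask 137≤140, start delay 11≤13).
P3: dominated by P8 (salary ask 137≤146, start delay 11≤12).
P4: dominated by P7 (salary ask 238≤238, start delay 1≤2).
P5: dominated by P1 (salary ask 147≤189, start delay 4≤7).
P6: dominated by P1 (salary ask 147≤155, start delay 4≤11).
P7: not dominated (best start delay).
P8: not dominated (best salary ask).
Pareto-optimal: P1, P7, P8 → 3.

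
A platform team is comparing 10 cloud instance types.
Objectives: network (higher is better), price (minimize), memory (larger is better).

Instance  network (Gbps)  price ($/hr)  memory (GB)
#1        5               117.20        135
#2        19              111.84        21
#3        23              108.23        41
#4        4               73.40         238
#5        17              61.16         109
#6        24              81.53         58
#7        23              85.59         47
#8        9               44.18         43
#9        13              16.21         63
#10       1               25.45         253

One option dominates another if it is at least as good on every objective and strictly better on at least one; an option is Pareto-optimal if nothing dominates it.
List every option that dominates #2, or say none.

#3, #6, #7

#3: network 23≥19, price 108.23≤111.84, memory 41≥21 — dominates #2.
#6: network 24≥19, price 81.53≤111.84, memory 58≥21 — dominates #2.
#7: network 23≥19, price 85.59≤111.84, memory 47≥21 — dominates #2.
Others (#1, #4, #5, #8, #9, #10) are each worse than #2 on at least one objective.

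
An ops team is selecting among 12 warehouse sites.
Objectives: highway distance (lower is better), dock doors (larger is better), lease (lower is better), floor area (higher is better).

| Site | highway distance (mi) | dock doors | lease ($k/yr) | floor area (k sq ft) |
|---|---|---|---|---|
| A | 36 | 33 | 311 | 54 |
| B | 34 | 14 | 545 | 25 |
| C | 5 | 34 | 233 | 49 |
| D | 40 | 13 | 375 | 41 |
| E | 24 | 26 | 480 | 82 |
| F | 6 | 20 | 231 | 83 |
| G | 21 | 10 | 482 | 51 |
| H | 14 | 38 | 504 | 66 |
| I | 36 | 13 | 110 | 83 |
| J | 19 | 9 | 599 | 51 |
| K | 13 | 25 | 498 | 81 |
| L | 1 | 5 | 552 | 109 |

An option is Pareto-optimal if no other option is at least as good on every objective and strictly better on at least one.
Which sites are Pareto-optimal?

A: not dominated.
B: dominated by C (highway distance 5≤34, dock doors 34≥14, lease 233≤545, floor area 49≥25).
C: not dominated.
D: dominated by A (highway distance 36≤40, dock doors 33≥13, lease 311≤375, floor area 54≥41).
E: not dominated.
F: not dominated.
G: dominated by F (highway distance 6≤21, dock doors 20≥10, lease 231≤482, floor area 83≥51).
H: not dominated (best dock doors).
I: not dominated (best lease).
J: dominated by F (highway distance 6≤19, dock doors 20≥9, lease 231≤599, floor area 83≥51).
K: not dominated.
L: not dominated (best highway distance).

A, C, E, F, H, I, K, L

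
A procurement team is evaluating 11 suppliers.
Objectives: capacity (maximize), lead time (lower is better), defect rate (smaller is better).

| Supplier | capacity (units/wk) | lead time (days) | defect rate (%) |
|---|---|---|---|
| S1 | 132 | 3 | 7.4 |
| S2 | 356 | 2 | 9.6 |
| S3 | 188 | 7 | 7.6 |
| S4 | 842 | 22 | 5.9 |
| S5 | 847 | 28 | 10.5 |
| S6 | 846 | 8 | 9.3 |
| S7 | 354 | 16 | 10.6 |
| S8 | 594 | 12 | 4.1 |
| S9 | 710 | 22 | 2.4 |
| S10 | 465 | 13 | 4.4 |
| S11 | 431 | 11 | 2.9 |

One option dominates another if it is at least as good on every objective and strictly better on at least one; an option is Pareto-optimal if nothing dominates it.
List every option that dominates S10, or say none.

S8

S8: capacity 594≥465, lead time 12≤13, defect rate 4.1≤4.4 — dominates S10.
Others (S1, S2, S3, S4, S5, S6, S7, S9, S11) are each worse than S10 on at least one objective.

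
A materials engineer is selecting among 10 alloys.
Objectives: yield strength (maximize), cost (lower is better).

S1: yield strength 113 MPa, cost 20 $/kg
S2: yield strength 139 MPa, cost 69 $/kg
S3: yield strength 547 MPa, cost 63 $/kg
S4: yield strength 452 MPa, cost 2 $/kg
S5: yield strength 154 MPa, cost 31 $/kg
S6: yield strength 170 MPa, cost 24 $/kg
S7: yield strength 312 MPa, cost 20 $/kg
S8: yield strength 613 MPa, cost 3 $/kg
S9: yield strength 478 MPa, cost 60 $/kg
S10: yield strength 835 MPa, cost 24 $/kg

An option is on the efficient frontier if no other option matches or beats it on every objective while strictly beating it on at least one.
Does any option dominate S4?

No

S1: worse on yield strength (113 vs 452).
S2: worse on yield strength (139 vs 452).
S3: worse on cost (63 vs 2).
S5: worse on yield strength (154 vs 452).
S6: worse on yield strength (170 vs 452).
S7: worse on yield strength (312 vs 452).
S8: worse on cost (3 vs 2).
S9: worse on cost (60 vs 2).
S10: worse on cost (24 vs 2).
No option is at least as good as S4 on every objective and strictly better on one.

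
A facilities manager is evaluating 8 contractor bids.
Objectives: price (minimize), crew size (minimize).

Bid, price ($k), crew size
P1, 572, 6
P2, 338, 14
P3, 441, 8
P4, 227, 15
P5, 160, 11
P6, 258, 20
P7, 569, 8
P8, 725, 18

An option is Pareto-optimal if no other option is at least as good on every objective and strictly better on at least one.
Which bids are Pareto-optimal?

P1: not dominated (best crew size).
P2: dominated by P5 (price 160≤338, crew size 11≤14).
P3: not dominated.
P4: dominated by P5 (price 160≤227, crew size 11≤15).
P5: not dominated (best price).
P6: dominated by P4 (price 227≤258, crew size 15≤20).
P7: dominated by P3 (price 441≤569, crew size 8≤8).
P8: dominated by P1 (price 572≤725, crew size 6≤18).

P1, P3, P5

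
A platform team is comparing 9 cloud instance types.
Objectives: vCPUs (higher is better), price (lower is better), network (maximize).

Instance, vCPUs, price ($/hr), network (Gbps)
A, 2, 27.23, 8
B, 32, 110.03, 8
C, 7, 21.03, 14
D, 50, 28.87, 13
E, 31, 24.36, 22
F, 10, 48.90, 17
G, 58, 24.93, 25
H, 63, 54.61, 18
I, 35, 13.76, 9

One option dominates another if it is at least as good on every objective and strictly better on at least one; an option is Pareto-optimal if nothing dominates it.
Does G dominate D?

Yes

G vs D: vCPUs 58≥50, price 24.93≤28.87, network 25≥13 — G is at least as good on every objective with at least one strict improvement.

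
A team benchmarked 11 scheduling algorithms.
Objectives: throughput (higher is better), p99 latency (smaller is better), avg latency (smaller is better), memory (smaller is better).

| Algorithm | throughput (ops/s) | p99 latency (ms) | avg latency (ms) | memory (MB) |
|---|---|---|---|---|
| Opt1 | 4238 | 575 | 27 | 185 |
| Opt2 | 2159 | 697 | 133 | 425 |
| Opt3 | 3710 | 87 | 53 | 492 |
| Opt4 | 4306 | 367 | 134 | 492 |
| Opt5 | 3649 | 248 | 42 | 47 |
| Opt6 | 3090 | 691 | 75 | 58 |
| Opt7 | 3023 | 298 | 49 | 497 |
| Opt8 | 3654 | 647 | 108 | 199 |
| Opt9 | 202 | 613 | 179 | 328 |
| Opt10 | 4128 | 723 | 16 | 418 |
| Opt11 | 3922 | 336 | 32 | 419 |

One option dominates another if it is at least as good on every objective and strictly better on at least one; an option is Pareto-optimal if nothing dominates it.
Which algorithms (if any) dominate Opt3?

Opt1: worse on p99 latency (575 vs 87).
Opt2: worse on throughput (2159 vs 3710).
Opt4: worse on p99 latency (367 vs 87).
Opt5: worse on throughput (3649 vs 3710).
Opt6: worse on throughput (3090 vs 3710).
Opt7: worse on throughput (3023 vs 3710).
Opt8: worse on throughput (3654 vs 3710).
Opt9: worse on throughput (202 vs 3710).
Opt10: worse on p99 latency (723 vs 87).
Opt11: worse on p99 latency (336 vs 87).
No option dominates Opt3.

none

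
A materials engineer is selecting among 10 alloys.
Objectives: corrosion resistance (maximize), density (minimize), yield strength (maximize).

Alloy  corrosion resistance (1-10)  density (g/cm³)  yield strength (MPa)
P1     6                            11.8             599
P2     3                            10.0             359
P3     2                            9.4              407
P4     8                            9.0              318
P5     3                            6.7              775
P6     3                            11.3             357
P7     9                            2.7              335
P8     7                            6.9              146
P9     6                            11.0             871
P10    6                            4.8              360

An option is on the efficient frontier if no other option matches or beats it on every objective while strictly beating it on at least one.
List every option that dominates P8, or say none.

P7: corrosion resistance 9≥7, density 2.7≤6.9, yield strength 335≥146 — dominates P8.
Others (P1, P2, P3, P4, P5, P6, P9, P10) are each worse than P8 on at least one objective.

P7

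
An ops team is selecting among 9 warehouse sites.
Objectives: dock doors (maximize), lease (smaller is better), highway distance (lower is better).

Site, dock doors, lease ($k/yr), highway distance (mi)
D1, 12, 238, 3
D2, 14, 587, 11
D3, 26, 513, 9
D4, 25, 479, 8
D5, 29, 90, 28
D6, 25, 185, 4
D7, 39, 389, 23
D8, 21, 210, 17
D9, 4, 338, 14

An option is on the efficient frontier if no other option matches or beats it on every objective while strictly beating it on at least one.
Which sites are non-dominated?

D1, D3, D5, D6, D7

D1: not dominated (best highway distance).
D2: dominated by D3 (dock doors 26≥14, lease 513≤587, highway distance 9≤11).
D3: not dominated.
D4: dominated by D6 (dock doors 25≥25, lease 185≤479, highway distance 4≤8).
D5: not dominated (best lease).
D6: not dominated.
D7: not dominated (best dock doors).
D8: dominated by D6 (dock doors 25≥21, lease 185≤210, highway distance 4≤17).
D9: dominated by D1 (dock doors 12≥4, lease 238≤338, highway distance 3≤14).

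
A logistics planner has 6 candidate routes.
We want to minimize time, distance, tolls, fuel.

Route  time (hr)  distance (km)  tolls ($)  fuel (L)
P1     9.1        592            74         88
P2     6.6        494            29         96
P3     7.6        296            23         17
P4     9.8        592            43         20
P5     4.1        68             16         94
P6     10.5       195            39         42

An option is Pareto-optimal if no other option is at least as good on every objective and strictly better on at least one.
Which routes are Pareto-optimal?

P1: dominated by P3 (time 7.6≤9.1, distance 296≤592, tolls 23≤74, fuel 17≤88).
P2: dominated by P5 (time 4.1≤6.6, distance 68≤494, tolls 16≤29, fuel 94≤96).
P3: not dominated (best fuel).
P4: dominated by P3 (time 7.6≤9.8, distance 296≤592, tolls 23≤43, fuel 17≤20).
P5: not dominated (best time).
P6: not dominated.

P3, P5, P6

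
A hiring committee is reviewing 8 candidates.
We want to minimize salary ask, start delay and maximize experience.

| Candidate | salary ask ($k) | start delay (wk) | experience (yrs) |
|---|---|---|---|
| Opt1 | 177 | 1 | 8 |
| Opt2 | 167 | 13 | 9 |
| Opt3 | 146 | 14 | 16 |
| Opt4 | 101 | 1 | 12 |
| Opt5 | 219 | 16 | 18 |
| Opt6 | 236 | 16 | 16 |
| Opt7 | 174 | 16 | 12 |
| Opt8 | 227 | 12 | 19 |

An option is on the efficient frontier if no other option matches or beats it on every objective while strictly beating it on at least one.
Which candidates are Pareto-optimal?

Opt3, Opt4, Opt5, Opt8

Opt1: dominated by Opt4 (salary ask 101≤177, start delay 1≤1, experience 12≥8).
Opt2: dominated by Opt4 (salary ask 101≤167, start delay 1≤13, experience 12≥9).
Opt3: not dominated.
Opt4: not dominated (best salary ask).
Opt5: not dominated.
Opt6: dominated by Opt3 (salary ask 146≤236, start delay 14≤16, experience 16≥16).
Opt7: dominated by Opt3 (salary ask 146≤174, start delay 14≤16, experience 16≥12).
Opt8: not dominated (best experience).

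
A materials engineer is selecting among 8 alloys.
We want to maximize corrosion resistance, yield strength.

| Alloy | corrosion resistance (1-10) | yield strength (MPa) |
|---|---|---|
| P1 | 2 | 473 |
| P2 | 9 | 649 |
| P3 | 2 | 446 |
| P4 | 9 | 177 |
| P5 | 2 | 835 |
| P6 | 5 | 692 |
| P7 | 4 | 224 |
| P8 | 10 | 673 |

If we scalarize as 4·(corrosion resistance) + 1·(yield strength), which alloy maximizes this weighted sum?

P5

P1: 4·2 + 1·473 = 481
P2: 4·9 + 1·649 = 685
P3: 4·2 + 1·446 = 454
P4: 4·9 + 1·177 = 213
P5: 4·2 + 1·835 = 843
P6: 4·5 + 1·692 = 712
P7: 4·4 + 1·224 = 240
P8: 4·10 + 1·673 = 713
Highest: P5 at 843.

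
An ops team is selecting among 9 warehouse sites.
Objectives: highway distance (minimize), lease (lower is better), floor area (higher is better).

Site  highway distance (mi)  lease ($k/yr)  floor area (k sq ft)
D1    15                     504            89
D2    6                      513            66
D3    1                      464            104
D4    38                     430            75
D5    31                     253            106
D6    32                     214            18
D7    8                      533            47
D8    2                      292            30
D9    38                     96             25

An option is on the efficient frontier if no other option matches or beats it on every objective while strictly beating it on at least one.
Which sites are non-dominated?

D3, D5, D6, D8, D9

D1: dominated by D3 (highway distance 1≤15, lease 464≤504, floor area 104≥89).
D2: dominated by D3 (highway distance 1≤6, lease 464≤513, floor area 104≥66).
D3: not dominated (best highway distance).
D4: dominated by D5 (highway distance 31≤38, lease 253≤430, floor area 106≥75).
D5: not dominated (best floor area).
D6: not dominated.
D7: dominated by D2 (highway distance 6≤8, lease 513≤533, floor area 66≥47).
D8: not dominated.
D9: not dominated (best lease).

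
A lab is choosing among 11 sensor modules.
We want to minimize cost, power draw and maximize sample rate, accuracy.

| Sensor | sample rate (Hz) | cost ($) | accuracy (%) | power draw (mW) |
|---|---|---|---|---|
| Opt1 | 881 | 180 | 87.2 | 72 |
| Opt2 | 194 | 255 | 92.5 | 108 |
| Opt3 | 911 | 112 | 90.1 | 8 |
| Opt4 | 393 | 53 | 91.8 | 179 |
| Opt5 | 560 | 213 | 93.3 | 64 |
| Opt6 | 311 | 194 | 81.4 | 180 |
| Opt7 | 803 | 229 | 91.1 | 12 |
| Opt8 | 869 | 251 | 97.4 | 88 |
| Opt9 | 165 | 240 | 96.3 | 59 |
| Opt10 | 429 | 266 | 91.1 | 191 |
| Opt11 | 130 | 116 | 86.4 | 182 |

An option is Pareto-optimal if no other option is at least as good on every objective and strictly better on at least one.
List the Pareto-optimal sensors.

Opt1: dominated by Opt3 (sample rate 911≥881, cost 112≤180, accuracy 90.1≥87.2, power draw 8≤72).
Opt2: dominated by Opt5 (sample rate 560≥194, cost 213≤255, accuracy 93.3≥92.5, power draw 64≤108).
Opt3: not dominated (best sample rate).
Opt4: not dominated (best cost).
Opt5: not dominated.
Opt6: dominated by Opt1 (sample rate 881≥311, cost 180≤194, accuracy 87.2≥81.4, power draw 72≤180).
Opt7: not dominated.
Opt8: not dominated (best accuracy).
Opt9: not dominated.
Opt10: dominated by Opt5 (sample rate 560≥429, cost 213≤266, accuracy 93.3≥91.1, power draw 64≤191).
Opt11: dominated by Opt3 (sample rate 911≥130, cost 112≤116, accuracy 90.1≥86.4, power draw 8≤182).

Opt3, Opt4, Opt5, Opt7, Opt8, Opt9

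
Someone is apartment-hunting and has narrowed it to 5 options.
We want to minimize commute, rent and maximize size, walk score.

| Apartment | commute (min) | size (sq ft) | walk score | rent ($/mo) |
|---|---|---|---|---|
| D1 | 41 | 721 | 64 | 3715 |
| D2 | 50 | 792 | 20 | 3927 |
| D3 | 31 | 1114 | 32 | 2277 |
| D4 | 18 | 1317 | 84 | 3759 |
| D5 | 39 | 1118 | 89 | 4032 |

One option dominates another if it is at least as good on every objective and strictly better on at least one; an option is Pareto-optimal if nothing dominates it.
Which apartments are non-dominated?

D1: not dominated.
D2: dominated by D3 (commute 31≤50, size 1114≥792, walk score 32≥20, rent 2277≤3927).
D3: not dominated (best rent).
D4: not dominated (best commute).
D5: not dominated (best walk score).

D1, D3, D4, D5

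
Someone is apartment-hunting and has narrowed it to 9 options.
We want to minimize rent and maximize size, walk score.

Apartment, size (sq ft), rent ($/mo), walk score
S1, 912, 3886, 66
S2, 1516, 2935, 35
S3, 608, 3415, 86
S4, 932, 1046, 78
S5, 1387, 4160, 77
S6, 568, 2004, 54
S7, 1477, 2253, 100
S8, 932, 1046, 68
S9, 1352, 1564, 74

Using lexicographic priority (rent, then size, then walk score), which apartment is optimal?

First minimize rent: best is 1046, kept {S4, S8}.
Then maximize size: best is 932, kept {S4, S8}.
Then maximize walk score: best is 78, kept {S4}.

S4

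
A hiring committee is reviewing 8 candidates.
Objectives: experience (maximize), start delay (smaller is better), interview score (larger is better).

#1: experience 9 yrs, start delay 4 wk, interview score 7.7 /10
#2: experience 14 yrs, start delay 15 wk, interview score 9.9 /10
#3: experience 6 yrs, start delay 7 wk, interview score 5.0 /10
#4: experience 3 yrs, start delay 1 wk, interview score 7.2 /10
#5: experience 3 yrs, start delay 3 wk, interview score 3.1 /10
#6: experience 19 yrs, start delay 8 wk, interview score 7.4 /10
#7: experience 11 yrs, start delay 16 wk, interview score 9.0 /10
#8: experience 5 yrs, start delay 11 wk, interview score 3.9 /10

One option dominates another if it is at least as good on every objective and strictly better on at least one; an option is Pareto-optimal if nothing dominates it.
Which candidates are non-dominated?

#1: not dominated.
#2: not dominated (best interview score).
#3: dominated by #1 (experience 9≥6, start delay 4≤7, interview score 7.7≥5.0).
#4: not dominated (best start delay).
#5: dominated by #4 (experience 3≥3, start delay 1≤3, interview score 7.2≥3.1).
#6: not dominated (best experience).
#7: dominated by #2 (experience 14≥11, start delay 15≤16, interview score 9.9≥9.0).
#8: dominated by #1 (experience 9≥5, start delay 4≤11, interview score 7.7≥3.9).

#1, #2, #4, #6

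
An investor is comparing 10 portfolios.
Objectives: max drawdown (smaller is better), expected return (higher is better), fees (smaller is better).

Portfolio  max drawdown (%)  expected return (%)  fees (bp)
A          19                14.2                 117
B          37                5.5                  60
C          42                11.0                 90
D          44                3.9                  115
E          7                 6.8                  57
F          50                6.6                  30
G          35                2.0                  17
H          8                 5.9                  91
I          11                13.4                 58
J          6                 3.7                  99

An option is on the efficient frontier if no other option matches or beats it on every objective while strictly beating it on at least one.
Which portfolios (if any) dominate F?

none

A: worse on fees (117 vs 30).
B: worse on expected return (5.5 vs 6.6).
C: worse on fees (90 vs 30).
D: worse on expected return (3.9 vs 6.6).
E: worse on fees (57 vs 30).
G: worse on expected return (2.0 vs 6.6).
H: worse on expected return (5.9 vs 6.6).
I: worse on fees (58 vs 30).
J: worse on expected return (3.7 vs 6.6).
No option dominates F.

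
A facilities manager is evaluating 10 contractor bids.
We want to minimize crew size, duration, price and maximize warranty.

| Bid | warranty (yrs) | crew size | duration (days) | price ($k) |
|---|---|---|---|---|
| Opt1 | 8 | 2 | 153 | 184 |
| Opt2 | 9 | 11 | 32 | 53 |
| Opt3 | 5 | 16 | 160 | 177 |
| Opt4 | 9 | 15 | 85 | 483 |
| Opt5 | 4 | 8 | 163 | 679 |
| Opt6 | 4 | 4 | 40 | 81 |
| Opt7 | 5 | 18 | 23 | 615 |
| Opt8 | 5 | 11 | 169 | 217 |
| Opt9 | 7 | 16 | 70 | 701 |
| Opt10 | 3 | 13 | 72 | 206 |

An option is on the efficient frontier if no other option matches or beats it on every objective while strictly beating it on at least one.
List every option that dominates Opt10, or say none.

Opt2, Opt6

Opt2: warranty 9≥3, crew size 11≤13, duration 32≤72, price 53≤206 — dominates Opt10.
Opt6: warranty 4≥3, crew size 4≤13, duration 40≤72, price 81≤206 — dominates Opt10.
Others (Opt1, Opt3, Opt4, Opt5, Opt7, Opt8, Opt9) are each worse than Opt10 on at least one objective.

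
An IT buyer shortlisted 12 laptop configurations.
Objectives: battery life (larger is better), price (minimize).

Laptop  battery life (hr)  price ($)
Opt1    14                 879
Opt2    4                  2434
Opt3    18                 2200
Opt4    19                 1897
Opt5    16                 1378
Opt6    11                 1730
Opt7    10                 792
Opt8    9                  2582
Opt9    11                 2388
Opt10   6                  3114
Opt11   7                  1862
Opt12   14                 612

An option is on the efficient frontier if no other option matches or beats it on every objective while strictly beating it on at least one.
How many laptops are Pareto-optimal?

3

Opt1: dominated by Opt12 (battery life 14≥14, price 612≤879).
Opt2: dominated by Opt1 (battery life 14≥4, price 879≤2434).
Opt3: dominated by Opt4 (battery life 19≥18, price 1897≤2200).
Opt4: not dominated (best battery life).
Opt5: not dominated.
Opt6: dominated by Opt1 (battery life 14≥11, price 879≤1730).
Opt7: dominated by Opt12 (battery life 14≥10, price 612≤792).
Opt8: dominated by Opt1 (battery life 14≥9, price 879≤2582).
Opt9: dominated by Opt1 (battery life 14≥11, price 879≤2388).
Opt10: dominated by Opt1 (battery life 14≥6, price 879≤3114).
Opt11: dominated by Opt1 (battery life 14≥7, price 879≤1862).
Opt12: not dominated (best price).
Pareto-optimal: Opt4, Opt5, Opt12 → 3.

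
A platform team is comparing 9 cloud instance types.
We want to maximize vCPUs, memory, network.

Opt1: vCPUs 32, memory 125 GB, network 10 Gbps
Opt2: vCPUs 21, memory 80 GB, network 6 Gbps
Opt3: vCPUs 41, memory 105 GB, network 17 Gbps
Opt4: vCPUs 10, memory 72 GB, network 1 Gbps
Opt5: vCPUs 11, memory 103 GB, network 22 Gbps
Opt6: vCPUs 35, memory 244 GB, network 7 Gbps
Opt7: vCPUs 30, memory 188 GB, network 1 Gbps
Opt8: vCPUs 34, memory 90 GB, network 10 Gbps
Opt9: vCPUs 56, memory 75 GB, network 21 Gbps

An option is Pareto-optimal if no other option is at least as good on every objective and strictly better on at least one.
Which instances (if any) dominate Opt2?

Opt1, Opt3, Opt6, Opt8

Opt1: vCPUs 32≥21, memory 125≥80, network 10≥6 — dominates Opt2.
Opt3: vCPUs 41≥21, memory 105≥80, network 17≥6 — dominates Opt2.
Opt6: vCPUs 35≥21, memory 244≥80, network 7≥6 — dominates Opt2.
Opt8: vCPUs 34≥21, memory 90≥80, network 10≥6 — dominates Opt2.
Others (Opt4, Opt5, Opt7, Opt9) are each worse than Opt2 on at least one objective.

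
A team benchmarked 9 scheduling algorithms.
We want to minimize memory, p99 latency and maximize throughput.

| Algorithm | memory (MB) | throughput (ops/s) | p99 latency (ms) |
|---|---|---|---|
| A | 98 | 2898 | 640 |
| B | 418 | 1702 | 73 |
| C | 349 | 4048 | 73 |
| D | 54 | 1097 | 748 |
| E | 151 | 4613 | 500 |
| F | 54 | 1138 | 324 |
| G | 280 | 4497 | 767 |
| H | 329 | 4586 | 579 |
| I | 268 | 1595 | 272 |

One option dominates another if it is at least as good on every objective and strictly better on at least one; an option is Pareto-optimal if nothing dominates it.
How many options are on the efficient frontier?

5

A: not dominated.
B: dominated by C (memory 349≤418, throughput 4048≥1702, p99 latency 73≤73).
C: not dominated.
D: dominated by F (memory 54≤54, throughput 1138≥1097, p99 latency 324≤748).
E: not dominated (best throughput).
F: not dominated.
G: dominated by E (memory 151≤280, throughput 4613≥4497, p99 latency 500≤767).
H: dominated by E (memory 151≤329, throughput 4613≥4586, p99 latency 500≤579).
I: not dominated.
Pareto-optimal: A, C, E, F, I → 5.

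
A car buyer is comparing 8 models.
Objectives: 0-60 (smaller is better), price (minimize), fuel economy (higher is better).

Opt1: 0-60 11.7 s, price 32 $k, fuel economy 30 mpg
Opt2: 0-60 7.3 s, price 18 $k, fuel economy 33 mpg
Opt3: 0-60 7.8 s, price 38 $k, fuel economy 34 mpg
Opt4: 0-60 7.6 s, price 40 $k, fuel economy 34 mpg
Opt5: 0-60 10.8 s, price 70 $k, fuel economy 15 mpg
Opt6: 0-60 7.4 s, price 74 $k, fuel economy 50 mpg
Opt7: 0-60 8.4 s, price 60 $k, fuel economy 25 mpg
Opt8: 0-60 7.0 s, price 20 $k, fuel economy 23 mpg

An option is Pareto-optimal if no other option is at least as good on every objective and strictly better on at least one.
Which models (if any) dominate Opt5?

Opt2, Opt3, Opt4, Opt7, Opt8

Opt2: 0-60 7.3≤10.8, price 18≤70, fuel economy 33≥15 — dominates Opt5.
Opt3: 0-60 7.8≤10.8, price 38≤70, fuel economy 34≥15 — dominates Opt5.
Opt4: 0-60 7.6≤10.8, price 40≤70, fuel economy 34≥15 — dominates Opt5.
Opt7: 0-60 8.4≤10.8, price 60≤70, fuel economy 25≥15 — dominates Opt5.
Opt8: 0-60 7.0≤10.8, price 20≤70, fuel economy 23≥15 — dominates Opt5.
Others (Opt1, Opt6) are each worse than Opt5 on at least one objective.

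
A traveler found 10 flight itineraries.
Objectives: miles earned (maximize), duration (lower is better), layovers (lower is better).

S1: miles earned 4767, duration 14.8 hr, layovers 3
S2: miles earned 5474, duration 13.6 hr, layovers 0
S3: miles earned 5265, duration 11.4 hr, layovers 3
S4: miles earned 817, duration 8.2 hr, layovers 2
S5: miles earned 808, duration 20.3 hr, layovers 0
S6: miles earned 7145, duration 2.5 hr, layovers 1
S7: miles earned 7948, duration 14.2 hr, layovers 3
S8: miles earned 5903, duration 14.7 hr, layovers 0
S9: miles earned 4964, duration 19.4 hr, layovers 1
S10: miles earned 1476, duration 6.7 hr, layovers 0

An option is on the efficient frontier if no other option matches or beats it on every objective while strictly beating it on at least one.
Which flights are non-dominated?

S2, S6, S7, S8, S10

S1: dominated by S2 (miles earned 5474≥4767, duration 13.6≤14.8, layovers 0≤3).
S2: not dominated.
S3: dominated by S6 (miles earned 7145≥5265, duration 2.5≤11.4, layovers 1≤3).
S4: dominated by S6 (miles earned 7145≥817, duration 2.5≤8.2, layovers 1≤2).
S5: dominated by S2 (miles earned 5474≥808, duration 13.6≤20.3, layovers 0≤0).
S6: not dominated (best duration).
S7: not dominated (best miles earned).
S8: not dominated.
S9: dominated by S2 (miles earned 5474≥4964, duration 13.6≤19.4, layovers 0≤1).
S10: not dominated.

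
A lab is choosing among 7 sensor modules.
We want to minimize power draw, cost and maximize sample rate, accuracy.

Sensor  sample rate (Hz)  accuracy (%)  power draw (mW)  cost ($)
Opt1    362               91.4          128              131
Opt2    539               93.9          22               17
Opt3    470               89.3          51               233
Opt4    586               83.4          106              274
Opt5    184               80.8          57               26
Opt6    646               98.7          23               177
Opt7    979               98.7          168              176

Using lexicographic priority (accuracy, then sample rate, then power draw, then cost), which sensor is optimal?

First maximize accuracy: best is 98.7, kept {Opt6, Opt7}.
Then maximize sample rate: best is 979, kept {Opt7}.

Opt7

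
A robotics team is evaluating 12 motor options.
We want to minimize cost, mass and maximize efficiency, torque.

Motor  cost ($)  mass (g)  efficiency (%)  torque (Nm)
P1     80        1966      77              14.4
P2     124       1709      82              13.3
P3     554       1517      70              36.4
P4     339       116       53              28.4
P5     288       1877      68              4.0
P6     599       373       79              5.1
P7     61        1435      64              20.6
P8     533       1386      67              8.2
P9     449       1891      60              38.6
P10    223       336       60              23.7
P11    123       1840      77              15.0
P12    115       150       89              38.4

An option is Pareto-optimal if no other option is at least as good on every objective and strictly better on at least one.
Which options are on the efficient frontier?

P1, P4, P7, P9, P12

P1: not dominated.
P2: dominated by P12 (cost 115≤124, mass 150≤1709, efficiency 89≥82, torque 38.4≥13.3).
P3: dominated by P12 (cost 115≤554, mass 150≤1517, efficiency 89≥70, torque 38.4≥36.4).
P4: not dominated (best mass).
P5: dominated by P2 (cost 124≤288, mass 1709≤1877, efficiency 82≥68, torque 13.3≥4.0).
P6: dominated by P12 (cost 115≤599, mass 150≤373, efficiency 89≥79, torque 38.4≥5.1).
P7: not dominated (best cost).
P8: dominated by P12 (cost 115≤533, mass 150≤1386, efficiency 89≥67, torque 38.4≥8.2).
P9: not dominated (best torque).
P10: dominated by P12 (cost 115≤223, mass 150≤336, efficiency 89≥60, torque 38.4≥23.7).
P11: dominated by P12 (cost 115≤123, mass 150≤1840, efficiency 89≥77, torque 38.4≥15.0).
P12: not dominated (best efficiency).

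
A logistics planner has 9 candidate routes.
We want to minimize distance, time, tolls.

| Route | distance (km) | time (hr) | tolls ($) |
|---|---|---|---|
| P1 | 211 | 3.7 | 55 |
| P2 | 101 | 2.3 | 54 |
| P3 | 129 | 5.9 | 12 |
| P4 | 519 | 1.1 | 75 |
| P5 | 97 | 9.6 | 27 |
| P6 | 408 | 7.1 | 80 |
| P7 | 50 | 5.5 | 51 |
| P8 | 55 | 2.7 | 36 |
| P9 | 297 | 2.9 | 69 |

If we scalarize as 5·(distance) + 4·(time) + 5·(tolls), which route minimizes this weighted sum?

P8

P1: 5·211 + 4·3.7 + 5·55 = 1344.8
P2: 5·101 + 4·2.3 + 5·54 = 784.2
P3: 5·129 + 4·5.9 + 5·12 = 728.6
P4: 5·519 + 4·1.1 + 5·75 = 2974.4
P5: 5·97 + 4·9.6 + 5·27 = 658.4
P6: 5·408 + 4·7.1 + 5·80 = 2468.4
P7: 5·50 + 4·5.5 + 5·51 = 527.0
P8: 5·55 + 4·2.7 + 5·36 = 465.8
P9: 5·297 + 4·2.9 + 5·69 = 1841.6
Lowest: P8 at 465.8.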